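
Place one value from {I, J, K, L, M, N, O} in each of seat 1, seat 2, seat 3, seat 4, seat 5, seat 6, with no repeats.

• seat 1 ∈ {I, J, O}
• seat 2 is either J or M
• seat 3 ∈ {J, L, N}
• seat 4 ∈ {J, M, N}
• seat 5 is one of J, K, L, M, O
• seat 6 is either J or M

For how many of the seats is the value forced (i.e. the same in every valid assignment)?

seat 2 and seat 6 between them cover only {J, M} — a naked pair. Remove those values from seat 1, seat 3, seat 4, seat 5.
seat 4 must be N (only option left). So seat 3 can't be N.
That leaves seat 3 = L. Remove L from seat 5.
Determined: seat 3=L, seat 4=N. The other seats each still have more than one consistent value. That makes 2.

2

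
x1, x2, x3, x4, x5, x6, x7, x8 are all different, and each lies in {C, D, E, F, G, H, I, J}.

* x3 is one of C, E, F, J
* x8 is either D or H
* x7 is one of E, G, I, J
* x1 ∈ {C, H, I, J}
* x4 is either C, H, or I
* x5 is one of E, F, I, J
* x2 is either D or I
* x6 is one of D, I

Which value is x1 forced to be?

J

The 8 variables draw from only 8 values {C, D, E, F, G, H, I, J}, so each is used; only x7 can be G, hence x7 = G.
x2 and x6 between them cover only {D, I} — a naked pair. Remove those values from x1, x4, x5, x8.
x8 has just one choice, so x8 = H. So x1, x4 can't be H.
x4 has just one choice, so x4 = C. Remove C from x1, x3.
So x1 = J.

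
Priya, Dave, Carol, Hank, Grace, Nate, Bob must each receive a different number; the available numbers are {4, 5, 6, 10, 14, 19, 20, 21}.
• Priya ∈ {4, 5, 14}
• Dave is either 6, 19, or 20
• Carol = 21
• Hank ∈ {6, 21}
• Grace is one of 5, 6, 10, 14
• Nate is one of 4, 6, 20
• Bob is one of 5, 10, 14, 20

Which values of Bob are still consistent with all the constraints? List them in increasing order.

5, 10, 14, 20

Carol's domain is down to {21}, so Carol = 21. Eliminate 21 elsewhere: Hank.
Hank's domain is down to {6}, so Hank = 6. Strike 6 from Dave, Grace, Nate.
No further eliminations apply; Bob can still be any of 5, 10, 14, 20.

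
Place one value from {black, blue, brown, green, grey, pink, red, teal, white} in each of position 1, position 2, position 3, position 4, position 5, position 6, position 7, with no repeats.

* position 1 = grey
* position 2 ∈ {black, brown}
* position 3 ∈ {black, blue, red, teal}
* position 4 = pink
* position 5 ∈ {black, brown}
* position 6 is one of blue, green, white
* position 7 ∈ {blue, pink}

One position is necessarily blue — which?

position 7

position 1's domain is down to {grey}, so position 1 = grey.
position 4 has just one choice, so position 4 = pink. Remove pink from position 7.
So blue goes to position 7.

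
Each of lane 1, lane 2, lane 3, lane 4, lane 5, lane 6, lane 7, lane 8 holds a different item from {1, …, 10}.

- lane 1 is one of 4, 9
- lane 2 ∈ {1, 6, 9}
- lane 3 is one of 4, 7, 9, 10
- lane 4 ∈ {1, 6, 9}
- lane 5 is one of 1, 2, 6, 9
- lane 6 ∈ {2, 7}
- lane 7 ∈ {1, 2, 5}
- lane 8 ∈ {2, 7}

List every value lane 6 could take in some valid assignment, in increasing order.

2, 7

Among the 8 variables, 5 fits only lane 7 (and all 8 values in {1, 2, 4, 5, 6, 7, 9, 10} must be used), so lane 7 = 5.
The 7 still-open variables draw from only 7 values {1, 2, 4, 6, 7, 9, 10}, so each is used; only lane 3 can be 10, hence lane 3 = 10.
Among the 6 still-open variables, 4 fits only lane 1 (and all 6 values in {1, 2, 4, 6, 7, 9} must be used), so lane 1 = 4.
lane 6 and lane 8 share exactly the 2 values {2, 7}; by pigeonhole those values go to them, so strike 2, 7 from lane 5.
No further eliminations apply; lane 6 can still be any of 2, 7.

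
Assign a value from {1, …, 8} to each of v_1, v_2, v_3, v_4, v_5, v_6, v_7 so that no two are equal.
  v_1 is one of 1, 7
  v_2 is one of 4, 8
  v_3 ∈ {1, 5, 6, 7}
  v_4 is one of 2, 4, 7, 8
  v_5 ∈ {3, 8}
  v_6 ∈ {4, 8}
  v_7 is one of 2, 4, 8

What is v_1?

The 2 variables v_2 and v_6 are confined to {4, 8}, which locks those values in; drop them from v_4, v_5, v_7.
v_5 has just one choice, so v_5 = 3.
That leaves v_7 = 2. Eliminate 2 elsewhere: v_4.
That leaves v_4 = 7. Remove 7 from v_1, v_3.
So v_1 = 1.

1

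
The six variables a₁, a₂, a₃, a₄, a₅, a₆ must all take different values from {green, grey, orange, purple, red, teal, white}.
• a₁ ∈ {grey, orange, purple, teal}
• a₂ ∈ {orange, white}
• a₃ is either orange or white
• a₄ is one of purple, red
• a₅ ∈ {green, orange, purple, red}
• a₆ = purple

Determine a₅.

a₆ must be purple (only option left). So a₁, a₄, a₅ can't be purple.
a₄ has just one choice, so a₄ = red. Remove red from a₅.
a₂ and a₃ between them cover only {orange, white} — a naked pair. Remove those values from a₁, a₅.
So a₅ = green.

green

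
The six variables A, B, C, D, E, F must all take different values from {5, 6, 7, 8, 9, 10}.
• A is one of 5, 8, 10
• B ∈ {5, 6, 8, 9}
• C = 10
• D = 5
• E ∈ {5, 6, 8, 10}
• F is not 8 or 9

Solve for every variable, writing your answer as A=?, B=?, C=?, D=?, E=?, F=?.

C's domain is down to {10}, so C = 10. Strike 10 from A, E, F.
That leaves D = 5. Eliminate 5 elsewhere: A, B, E, F.
That leaves A = 8. Remove 8 from B, E.
E's domain is down to {6}, so E = 6. So B, F can't be 6.
F must be 7 (only option left).
B must be 9 (only option left).

A=8, B=9, C=10, D=5, E=6, F=7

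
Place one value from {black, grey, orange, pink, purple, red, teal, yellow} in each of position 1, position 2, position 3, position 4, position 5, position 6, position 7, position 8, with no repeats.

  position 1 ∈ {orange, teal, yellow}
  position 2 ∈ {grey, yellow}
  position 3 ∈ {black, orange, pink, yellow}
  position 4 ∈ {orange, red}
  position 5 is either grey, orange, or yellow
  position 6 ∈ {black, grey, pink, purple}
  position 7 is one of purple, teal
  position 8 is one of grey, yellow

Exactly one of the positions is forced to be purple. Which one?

position 7

The 8 variables draw from only 8 values {black, grey, orange, pink, purple, red, teal, yellow}, so each is used; only position 4 can be red, hence position 4 = red.
The 2 variables position 2 and position 8 are confined to {grey, yellow}, which locks those values in; drop them from position 1, position 3, position 5, position 6.
position 5 has just one choice, so position 5 = orange. Eliminate orange elsewhere: position 1, position 3.
position 1 must be teal (only option left). So position 7 can't be teal.
So purple goes to position 7.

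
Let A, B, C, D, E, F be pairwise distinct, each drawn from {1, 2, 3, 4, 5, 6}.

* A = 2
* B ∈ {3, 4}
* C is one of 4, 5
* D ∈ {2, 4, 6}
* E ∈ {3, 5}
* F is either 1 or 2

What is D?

6

A has just one choice, so A = 2. So D, F can't be 2.
F must be 1 (only option left).
Among the 4 still-open variables, 6 fits only D (and all 4 values in {3, 4, 5, 6} must be used), so D = 6.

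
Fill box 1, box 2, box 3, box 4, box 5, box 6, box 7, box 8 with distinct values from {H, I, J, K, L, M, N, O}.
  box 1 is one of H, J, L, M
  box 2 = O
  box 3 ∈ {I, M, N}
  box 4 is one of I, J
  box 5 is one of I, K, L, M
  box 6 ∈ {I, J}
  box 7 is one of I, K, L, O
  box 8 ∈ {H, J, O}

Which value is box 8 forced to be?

box 2 must be O (only option left). So box 7, box 8 can't be O.
The 7 still-open variables together cover exactly {H, I, J, K, L, M, N} — 7 values for 7 variables — and N appears only in box 3's list, so box 3 = N.
The 2 variables box 4 and box 6 are confined to {I, J}, which locks those values in; drop them from box 1, box 5, box 7, box 8.
So box 8 = H.

H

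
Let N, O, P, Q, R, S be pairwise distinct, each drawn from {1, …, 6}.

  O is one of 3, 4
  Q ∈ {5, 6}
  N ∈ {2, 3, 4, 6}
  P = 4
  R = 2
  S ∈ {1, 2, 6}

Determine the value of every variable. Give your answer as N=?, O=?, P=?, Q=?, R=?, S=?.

N=6, O=3, P=4, Q=5, R=2, S=1

P has just one choice, so P = 4. Remove 4 from N, O.
R must be 2 (only option left). Remove 2 from N, S.
O's domain is down to {3}, so O = 3. So N can't be 3.
N must be 6 (only option left). Strike 6 from Q, S.
That leaves Q = 5.
That leaves S = 1.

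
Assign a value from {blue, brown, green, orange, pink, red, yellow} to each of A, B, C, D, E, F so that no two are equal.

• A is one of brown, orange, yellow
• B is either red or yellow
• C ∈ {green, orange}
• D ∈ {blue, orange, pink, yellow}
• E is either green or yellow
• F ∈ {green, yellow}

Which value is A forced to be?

E and F between them cover only {green, yellow} — a naked pair. Remove those values from A, B, C, D.
B's domain is down to {red}, so B = red.
C has just one choice, so C = orange. Remove orange from A, D.
So A = brown.

brown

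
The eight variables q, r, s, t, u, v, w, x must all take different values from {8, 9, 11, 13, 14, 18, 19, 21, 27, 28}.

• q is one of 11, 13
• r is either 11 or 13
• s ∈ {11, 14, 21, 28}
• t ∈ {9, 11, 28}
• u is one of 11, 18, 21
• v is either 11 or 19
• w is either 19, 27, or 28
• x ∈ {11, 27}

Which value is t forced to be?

The 2 variables q and r are confined to {11, 13}, which locks those values in; drop them from s, t, u, v, x.
That leaves v = 19. Remove 19 from w.
x has just one choice, so x = 27. Strike 27 from w.
w's domain is down to {28}, so w = 28. Strike 28 from s, t.
So t = 9.

9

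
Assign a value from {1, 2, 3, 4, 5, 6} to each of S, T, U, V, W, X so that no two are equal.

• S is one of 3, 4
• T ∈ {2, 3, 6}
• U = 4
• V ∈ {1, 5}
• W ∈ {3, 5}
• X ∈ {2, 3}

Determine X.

2

U's domain is down to {4}, so U = 4. So S can't be 4.
That leaves S = 3. Eliminate 3 elsewhere: T, W, X.
So X = 2.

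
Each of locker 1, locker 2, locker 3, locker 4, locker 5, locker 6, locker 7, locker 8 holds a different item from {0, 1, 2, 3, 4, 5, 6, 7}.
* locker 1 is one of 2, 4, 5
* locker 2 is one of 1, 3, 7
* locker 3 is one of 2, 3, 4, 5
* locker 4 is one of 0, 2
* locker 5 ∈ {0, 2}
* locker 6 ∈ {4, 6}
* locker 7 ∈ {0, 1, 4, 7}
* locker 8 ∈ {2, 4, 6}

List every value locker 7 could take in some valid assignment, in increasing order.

locker 4 and locker 5 share exactly the 2 values {0, 2}; by pigeonhole those values go to them, so strike 0, 2 from locker 1, locker 3, locker 7, locker 8.
locker 6 and locker 8 between them cover only {4, 6} — a naked pair. Remove those values from locker 1, locker 3, locker 7.
locker 1's domain is down to {5}, so locker 1 = 5. Remove 5 from locker 3.
locker 3 has just one choice, so locker 3 = 3. Remove 3 from locker 2.
No further eliminations apply; locker 7 can still be any of 1, 7.

1, 7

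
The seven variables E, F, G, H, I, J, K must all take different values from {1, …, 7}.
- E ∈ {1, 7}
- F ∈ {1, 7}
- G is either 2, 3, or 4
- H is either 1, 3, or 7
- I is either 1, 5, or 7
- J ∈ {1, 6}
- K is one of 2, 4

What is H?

Among the 7 variables, 5 fits only I (and all 7 values in {1, 2, 3, 4, 5, 6, 7} must be used), so I = 5.
Among the 6 still-open variables, 6 fits only J (and all 6 values in {1, 2, 3, 4, 6, 7} must be used), so J = 6.
E and F between them cover only {1, 7} — a naked pair. Remove those values from H.
So H = 3.

3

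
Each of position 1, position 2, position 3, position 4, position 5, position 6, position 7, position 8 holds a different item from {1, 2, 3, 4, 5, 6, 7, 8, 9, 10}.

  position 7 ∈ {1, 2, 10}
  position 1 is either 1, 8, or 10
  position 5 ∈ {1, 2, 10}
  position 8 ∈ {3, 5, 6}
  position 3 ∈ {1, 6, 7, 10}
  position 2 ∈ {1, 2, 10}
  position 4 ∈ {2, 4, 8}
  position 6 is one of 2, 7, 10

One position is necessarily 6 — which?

position 3

The 3 variables position 2, position 5, position 7 are confined to {1, 2, 10}, which locks those values in; drop them from position 1, position 3, position 4, position 6.
That leaves position 1 = 8. Strike 8 from position 4.
position 4 has just one choice, so position 4 = 4.
position 6 has just one choice, so position 6 = 7. Remove 7 from position 3.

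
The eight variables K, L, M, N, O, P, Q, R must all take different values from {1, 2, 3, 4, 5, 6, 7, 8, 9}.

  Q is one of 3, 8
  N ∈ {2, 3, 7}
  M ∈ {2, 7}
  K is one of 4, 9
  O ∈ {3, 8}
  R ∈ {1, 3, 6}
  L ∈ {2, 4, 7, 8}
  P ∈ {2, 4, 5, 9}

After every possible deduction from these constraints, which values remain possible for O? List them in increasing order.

3, 8

O and Q between them cover only {3, 8} — a naked pair. Remove those values from L, N, R.
M and N between them cover only {2, 7} — a naked pair. Remove those values from L, P.
That leaves L = 4. Remove 4 from K, P.
K must be 9 (only option left). So P can't be 9.
P must be 5 (only option left).
No further eliminations apply; O can still be any of 3, 8.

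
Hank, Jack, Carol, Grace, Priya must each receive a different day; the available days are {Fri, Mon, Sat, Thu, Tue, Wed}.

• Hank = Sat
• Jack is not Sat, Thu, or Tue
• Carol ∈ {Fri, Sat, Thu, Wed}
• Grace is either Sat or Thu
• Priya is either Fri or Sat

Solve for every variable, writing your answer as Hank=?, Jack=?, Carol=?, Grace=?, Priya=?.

Hank must be Sat (only option left). So Carol, Grace, Priya can't be Sat.
Grace's domain is down to {Thu}, so Grace = Thu. Eliminate Thu elsewhere: Carol.
Priya's domain is down to {Fri}, so Priya = Fri. Strike Fri from Jack, Carol.
That leaves Carol = Wed. Eliminate Wed elsewhere: Jack.
Jack's domain is down to {Mon}, so Jack = Mon.

Hank=Sat, Jack=Mon, Carol=Wed, Grace=Thu, Priya=Fri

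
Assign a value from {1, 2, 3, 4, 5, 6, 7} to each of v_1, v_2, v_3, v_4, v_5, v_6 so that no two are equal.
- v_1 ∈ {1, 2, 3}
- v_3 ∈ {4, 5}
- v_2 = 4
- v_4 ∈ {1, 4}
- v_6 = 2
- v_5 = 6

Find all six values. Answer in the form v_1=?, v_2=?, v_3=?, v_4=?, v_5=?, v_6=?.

v_1=3, v_2=4, v_3=5, v_4=1, v_5=6, v_6=2

v_2 has just one choice, so v_2 = 4. Remove 4 from v_3, v_4.
That leaves v_3 = 5.
v_4 must be 1 (only option left). So v_1 can't be 1.
v_5 must be 6 (only option left).
v_6's domain is down to {2}, so v_6 = 2. So v_1 can't be 2.
That leaves v_1 = 3.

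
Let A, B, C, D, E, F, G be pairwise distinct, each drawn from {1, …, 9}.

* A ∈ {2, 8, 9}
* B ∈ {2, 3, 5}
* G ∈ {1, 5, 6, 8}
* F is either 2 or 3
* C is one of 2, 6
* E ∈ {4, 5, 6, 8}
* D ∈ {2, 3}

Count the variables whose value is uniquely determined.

D and F share exactly the 2 values {2, 3}; by pigeonhole those values go to them, so strike 2, 3 from A, B, C.
B has just one choice, so B = 5. Remove 5 from E, G.
That leaves C = 6. Strike 6 from E, G.
Determined: B=5, C=6. The other variables each still have more than one consistent value. That makes 2.

2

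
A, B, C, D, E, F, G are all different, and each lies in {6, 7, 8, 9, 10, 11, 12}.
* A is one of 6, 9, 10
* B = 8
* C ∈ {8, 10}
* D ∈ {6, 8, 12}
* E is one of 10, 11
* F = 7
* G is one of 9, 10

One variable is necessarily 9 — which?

B has just one choice, so B = 8. Eliminate 8 elsewhere: C, D.
That leaves C = 10. Remove 10 from A, E, G.
So 9 goes to G.

G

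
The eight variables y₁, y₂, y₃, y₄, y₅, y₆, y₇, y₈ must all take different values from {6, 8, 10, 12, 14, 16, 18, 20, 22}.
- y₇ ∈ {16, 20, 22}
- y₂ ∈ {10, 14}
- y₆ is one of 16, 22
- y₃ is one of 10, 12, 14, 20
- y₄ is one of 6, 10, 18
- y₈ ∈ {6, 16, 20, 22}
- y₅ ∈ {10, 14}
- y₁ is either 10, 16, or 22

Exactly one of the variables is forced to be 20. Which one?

y₇

Among the 8 variables, 12 fits only y₃ (and all 8 values in {6, 10, 12, 14, 16, 18, 20, 22} must be used), so y₃ = 12.
Among the 7 still-open variables, 18 fits only y₄ (and all 7 values in {6, 10, 14, 16, 18, 20, 22} must be used), so y₄ = 18.
The 6 still-open variables draw from only 6 values {6, 10, 14, 16, 20, 22}, so each is used; only y₈ can be 6, hence y₈ = 6.
The 5 still-open variables draw from only 5 values {10, 14, 16, 20, 22}, so each is used; only y₇ can be 20, hence y₇ = 20.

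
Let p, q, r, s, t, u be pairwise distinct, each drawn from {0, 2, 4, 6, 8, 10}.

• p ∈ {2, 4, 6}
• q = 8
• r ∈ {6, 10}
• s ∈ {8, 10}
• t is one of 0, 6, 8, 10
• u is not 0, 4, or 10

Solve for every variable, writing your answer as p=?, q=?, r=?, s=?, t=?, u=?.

q has just one choice, so q = 8. Strike 8 from s, t, u.
That leaves s = 10. Strike 10 from r, t.
r must be 6 (only option left). Remove 6 from p, t, u.
t must be 0 (only option left).
u's domain is down to {2}, so u = 2. So p can't be 2.
That leaves p = 4.

p=4, q=8, r=6, s=10, t=0, u=2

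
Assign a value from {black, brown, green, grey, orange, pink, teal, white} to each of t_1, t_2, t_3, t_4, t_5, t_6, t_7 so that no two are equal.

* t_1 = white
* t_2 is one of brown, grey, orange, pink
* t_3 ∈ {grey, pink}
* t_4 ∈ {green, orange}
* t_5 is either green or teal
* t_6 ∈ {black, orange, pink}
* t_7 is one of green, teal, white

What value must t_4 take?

orange

t_1 has just one choice, so t_1 = white. Remove white from t_7.
t_5 and t_7 share exactly the 2 values {green, teal}; by pigeonhole those values go to them, so strike green, teal from t_4.
So t_4 = orange.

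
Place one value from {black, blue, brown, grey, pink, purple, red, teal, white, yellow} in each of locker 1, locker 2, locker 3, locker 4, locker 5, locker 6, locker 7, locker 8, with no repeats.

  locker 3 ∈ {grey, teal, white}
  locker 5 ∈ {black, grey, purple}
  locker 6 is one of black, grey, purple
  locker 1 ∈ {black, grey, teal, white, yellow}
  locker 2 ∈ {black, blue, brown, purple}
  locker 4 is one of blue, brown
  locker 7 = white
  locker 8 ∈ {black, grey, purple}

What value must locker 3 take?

locker 7 has just one choice, so locker 7 = white. Strike white from locker 1, locker 3.
The 7 still-open variables together cover exactly {black, blue, brown, grey, purple, teal, yellow} — 7 values for 7 variables — and yellow appears only in locker 1's list, so locker 1 = yellow.
The 6 still-open variables draw from only 6 values {black, blue, brown, grey, purple, teal}, so each is used; only locker 3 can be teal, hence locker 3 = teal.

teal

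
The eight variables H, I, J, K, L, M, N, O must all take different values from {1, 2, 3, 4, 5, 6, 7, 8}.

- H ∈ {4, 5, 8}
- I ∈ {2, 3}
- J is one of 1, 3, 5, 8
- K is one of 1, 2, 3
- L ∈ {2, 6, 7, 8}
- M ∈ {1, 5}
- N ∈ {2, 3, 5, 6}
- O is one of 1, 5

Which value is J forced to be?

The 8 variables draw from only 8 values {1, 2, 3, 4, 5, 6, 7, 8}, so each is used; only H can be 4, hence H = 4.
Among the 7 still-open variables, 7 fits only L (and all 7 values in {1, 2, 3, 5, 6, 7, 8} must be used), so L = 7.
The 6 still-open variables draw from only 6 values {1, 2, 3, 5, 6, 8}, so each is used; only N can be 6, hence N = 6.
The 5 still-open variables together cover exactly {1, 2, 3, 5, 8} — 5 values for 5 variables — and 8 appears only in J's list, so J = 8.

8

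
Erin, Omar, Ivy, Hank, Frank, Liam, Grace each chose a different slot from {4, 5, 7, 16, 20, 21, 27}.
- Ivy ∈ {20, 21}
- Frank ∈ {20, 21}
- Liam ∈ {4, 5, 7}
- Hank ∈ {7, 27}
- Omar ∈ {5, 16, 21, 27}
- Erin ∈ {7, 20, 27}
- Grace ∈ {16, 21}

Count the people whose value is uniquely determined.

3

The 7 variables together cover exactly {4, 5, 7, 16, 20, 21, 27} — 7 values for 7 variables — and 4 appears only in Liam's list, so Liam = 4.
The 6 still-open variables together cover exactly {5, 7, 16, 20, 21, 27} — 6 values for 6 variables — and 5 appears only in Omar's list, so Omar = 5.
Among the 5 still-open variables, 16 fits only Grace (and all 5 values in {7, 16, 20, 21, 27} must be used), so Grace = 16.
Ivy and Frank share exactly the 2 values {20, 21}; by pigeonhole those values go to them, so strike 20, 21 from Erin.
Determined: Omar=5, Liam=4, Grace=16. The other people each still have more than one consistent value. That makes 3.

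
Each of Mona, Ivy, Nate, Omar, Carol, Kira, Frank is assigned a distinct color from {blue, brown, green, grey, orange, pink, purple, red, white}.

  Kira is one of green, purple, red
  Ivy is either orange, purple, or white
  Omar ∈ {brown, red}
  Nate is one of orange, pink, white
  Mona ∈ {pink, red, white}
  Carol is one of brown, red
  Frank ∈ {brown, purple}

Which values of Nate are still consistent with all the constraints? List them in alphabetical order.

The 7 variables draw from only 7 values {brown, green, orange, pink, purple, red, white}, so each is used; only Kira can be green, hence Kira = green.
Omar and Carol share exactly the 2 values {brown, red}; by pigeonhole those values go to them, so strike brown, red from Mona, Frank.
Frank's domain is down to {purple}, so Frank = purple. Eliminate purple elsewhere: Ivy.
No further eliminations apply; Nate can still be any of orange, pink, white.

orange, pink, white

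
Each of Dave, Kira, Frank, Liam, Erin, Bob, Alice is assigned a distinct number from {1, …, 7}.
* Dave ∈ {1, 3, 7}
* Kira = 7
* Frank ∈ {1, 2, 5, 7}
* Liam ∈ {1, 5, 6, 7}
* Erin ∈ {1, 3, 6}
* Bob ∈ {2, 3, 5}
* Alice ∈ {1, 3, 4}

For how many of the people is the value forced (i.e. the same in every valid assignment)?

Kira's domain is down to {7}, so Kira = 7. Eliminate 7 elsewhere: Dave, Frank, Liam.
Among the 6 still-open variables, 4 fits only Alice (and all 6 values in {1, 2, 3, 4, 5, 6} must be used), so Alice = 4.
Determined: Kira=7, Alice=4. The other people each still have more than one consistent value. That makes 2.

2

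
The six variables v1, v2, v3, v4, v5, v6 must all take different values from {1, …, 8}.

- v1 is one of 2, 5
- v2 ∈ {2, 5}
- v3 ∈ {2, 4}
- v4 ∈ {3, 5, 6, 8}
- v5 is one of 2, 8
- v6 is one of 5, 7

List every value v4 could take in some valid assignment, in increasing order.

v1 and v2 share exactly the 2 values {2, 5}; by pigeonhole those values go to them, so strike 2, 5 from v3, v4, v5, v6.
v3 must be 4 (only option left).
That leaves v5 = 8. Remove 8 from v4.
v6 must be 7 (only option left).
No further eliminations apply; v4 can still be any of 3, 6.

3, 6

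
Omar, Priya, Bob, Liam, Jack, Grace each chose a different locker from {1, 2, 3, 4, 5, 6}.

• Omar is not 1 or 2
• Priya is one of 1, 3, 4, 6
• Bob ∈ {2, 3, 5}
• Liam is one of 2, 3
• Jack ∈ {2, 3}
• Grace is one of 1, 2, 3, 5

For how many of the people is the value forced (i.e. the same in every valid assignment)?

Liam and Jack share exactly the 2 values {2, 3}; by pigeonhole those values go to them, so strike 2, 3 from Omar, Priya, Bob, Grace.
Bob's domain is down to {5}, so Bob = 5. Remove 5 from Omar, Grace.
Grace has just one choice, so Grace = 1. So Priya can't be 1.
Determined: Bob=5, Grace=1. The other people each still have more than one consistent value. That makes 2.

2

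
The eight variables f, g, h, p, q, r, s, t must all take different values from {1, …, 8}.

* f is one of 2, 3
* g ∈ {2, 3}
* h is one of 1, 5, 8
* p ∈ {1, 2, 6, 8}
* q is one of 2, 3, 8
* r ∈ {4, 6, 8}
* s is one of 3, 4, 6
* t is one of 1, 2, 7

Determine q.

8

The 8 variables draw from only 8 values {1, 2, 3, 4, 5, 6, 7, 8}, so each is used; only h can be 5, hence h = 5.
Among the 7 still-open variables, 7 fits only t (and all 7 values in {1, 2, 3, 4, 6, 7, 8} must be used), so t = 7.
The 6 still-open variables together cover exactly {1, 2, 3, 4, 6, 8} — 6 values for 6 variables — and 1 appears only in p's list, so p = 1.
f and g between them cover only {2, 3} — a naked pair. Remove those values from q, s.
So q = 8.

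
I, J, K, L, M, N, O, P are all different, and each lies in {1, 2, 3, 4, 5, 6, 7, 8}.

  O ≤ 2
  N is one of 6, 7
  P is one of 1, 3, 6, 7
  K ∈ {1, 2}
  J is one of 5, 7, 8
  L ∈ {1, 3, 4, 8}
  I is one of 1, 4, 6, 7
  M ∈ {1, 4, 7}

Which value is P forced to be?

Among the 8 variables, 5 fits only J (and all 8 values in {1, 2, 3, 4, 5, 6, 7, 8} must be used), so J = 5.
Among the 7 still-open variables, 8 fits only L (and all 7 values in {1, 2, 3, 4, 6, 7, 8} must be used), so L = 8.
The 6 still-open variables draw from only 6 values {1, 2, 3, 4, 6, 7}, so each is used; only P can be 3, hence P = 3.

3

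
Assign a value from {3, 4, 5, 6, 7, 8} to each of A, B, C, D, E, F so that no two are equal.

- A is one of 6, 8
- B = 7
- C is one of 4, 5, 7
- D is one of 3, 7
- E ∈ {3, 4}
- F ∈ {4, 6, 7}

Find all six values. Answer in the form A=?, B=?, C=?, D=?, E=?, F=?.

A=8, B=7, C=5, D=3, E=4, F=6

B's domain is down to {7}, so B = 7. Remove 7 from C, D, F.
D has just one choice, so D = 3. Eliminate 3 elsewhere: E.
That leaves E = 4. Eliminate 4 elsewhere: C, F.
F must be 6 (only option left). Remove 6 from A.
A's domain is down to {8}, so A = 8.
C must be 5 (only option left).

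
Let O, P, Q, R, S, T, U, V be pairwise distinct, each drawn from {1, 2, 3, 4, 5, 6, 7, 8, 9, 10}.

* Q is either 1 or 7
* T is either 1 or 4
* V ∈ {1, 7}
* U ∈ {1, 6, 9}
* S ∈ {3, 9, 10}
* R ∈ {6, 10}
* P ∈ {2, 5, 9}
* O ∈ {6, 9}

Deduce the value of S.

Q and V between them cover only {1, 7} — a naked pair. Remove those values from T, U.
T has just one choice, so T = 4.
The 2 variables O and U are confined to {6, 9}, which locks those values in; drop them from P, R, S.
That leaves R = 10. Strike 10 from S.
So S = 3.

3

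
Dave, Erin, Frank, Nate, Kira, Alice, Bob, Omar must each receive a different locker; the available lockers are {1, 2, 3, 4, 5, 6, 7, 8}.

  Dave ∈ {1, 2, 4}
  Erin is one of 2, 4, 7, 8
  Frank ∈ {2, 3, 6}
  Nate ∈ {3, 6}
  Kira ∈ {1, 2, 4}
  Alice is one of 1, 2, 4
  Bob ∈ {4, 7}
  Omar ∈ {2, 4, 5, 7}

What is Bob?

Among the 8 variables, 5 fits only Omar (and all 8 values in {1, 2, 3, 4, 5, 6, 7, 8} must be used), so Omar = 5.
The 7 still-open variables together cover exactly {1, 2, 3, 4, 6, 7, 8} — 7 values for 7 variables — and 8 appears only in Erin's list, so Erin = 8.
The 6 still-open variables draw from only 6 values {1, 2, 3, 4, 6, 7}, so each is used; only Bob can be 7, hence Bob = 7.

7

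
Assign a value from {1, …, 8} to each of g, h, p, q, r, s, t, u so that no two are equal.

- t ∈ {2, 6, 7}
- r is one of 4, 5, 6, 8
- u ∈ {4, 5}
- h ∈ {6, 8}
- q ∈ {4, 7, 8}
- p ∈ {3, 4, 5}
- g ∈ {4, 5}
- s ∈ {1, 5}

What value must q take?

The 8 variables together cover exactly {1, 2, 3, 4, 5, 6, 7, 8} — 8 values for 8 variables — and 1 appears only in s's list, so s = 1.
Among the 7 still-open variables, 2 fits only t (and all 7 values in {2, 3, 4, 5, 6, 7, 8} must be used), so t = 2.
The 6 still-open variables draw from only 6 values {3, 4, 5, 6, 7, 8}, so each is used; only p can be 3, hence p = 3.
The 5 still-open variables draw from only 5 values {4, 5, 6, 7, 8}, so each is used; only q can be 7, hence q = 7.

7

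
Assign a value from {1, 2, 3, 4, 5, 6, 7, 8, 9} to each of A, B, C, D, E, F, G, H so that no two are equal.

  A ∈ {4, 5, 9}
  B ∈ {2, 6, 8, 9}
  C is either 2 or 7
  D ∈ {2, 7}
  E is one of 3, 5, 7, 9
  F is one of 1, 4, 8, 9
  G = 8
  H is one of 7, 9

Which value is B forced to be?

6

G's domain is down to {8}, so G = 8. Remove 8 from B, F.
C and D share exactly the 2 values {2, 7}; by pigeonhole those values go to them, so strike 2, 7 from B, E, H.
H must be 9 (only option left). So A, B, E, F can't be 9.
So B = 6.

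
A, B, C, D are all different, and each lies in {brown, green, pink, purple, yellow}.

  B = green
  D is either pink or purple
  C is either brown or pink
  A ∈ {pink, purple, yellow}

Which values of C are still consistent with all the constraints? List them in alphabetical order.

B has just one choice, so B = green.
No further eliminations apply; C can still be any of brown, pink.

brown, pink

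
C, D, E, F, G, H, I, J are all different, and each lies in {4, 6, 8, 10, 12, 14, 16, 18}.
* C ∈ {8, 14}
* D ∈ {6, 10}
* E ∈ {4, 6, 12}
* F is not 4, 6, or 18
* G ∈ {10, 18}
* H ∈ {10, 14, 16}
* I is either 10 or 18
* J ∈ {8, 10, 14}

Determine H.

The 8 variables draw from only 8 values {4, 6, 8, 10, 12, 14, 16, 18}, so each is used; only E can be 4, hence E = 4.
Among the 7 still-open variables, 6 fits only D (and all 7 values in {6, 8, 10, 12, 14, 16, 18} must be used), so D = 6.
The 6 still-open variables together cover exactly {8, 10, 12, 14, 16, 18} — 6 values for 6 variables — and 12 appears only in F's list, so F = 12.
The 5 still-open variables draw from only 5 values {8, 10, 14, 16, 18}, so each is used; only H can be 16, hence H = 16.

16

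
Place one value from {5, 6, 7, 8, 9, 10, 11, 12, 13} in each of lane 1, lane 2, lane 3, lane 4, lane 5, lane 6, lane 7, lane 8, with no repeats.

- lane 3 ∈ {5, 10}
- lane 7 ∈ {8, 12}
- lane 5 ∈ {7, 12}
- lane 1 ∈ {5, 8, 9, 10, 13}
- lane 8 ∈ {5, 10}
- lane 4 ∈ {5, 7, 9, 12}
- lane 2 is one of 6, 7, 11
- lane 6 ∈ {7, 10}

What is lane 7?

8

lane 3 and lane 8 share exactly the 2 values {5, 10}; by pigeonhole those values go to them, so strike 5, 10 from lane 1, lane 4, lane 6.
lane 6 has just one choice, so lane 6 = 7. So lane 2, lane 4, lane 5 can't be 7.
lane 5 has just one choice, so lane 5 = 12. Strike 12 from lane 4, lane 7.
So lane 7 = 8.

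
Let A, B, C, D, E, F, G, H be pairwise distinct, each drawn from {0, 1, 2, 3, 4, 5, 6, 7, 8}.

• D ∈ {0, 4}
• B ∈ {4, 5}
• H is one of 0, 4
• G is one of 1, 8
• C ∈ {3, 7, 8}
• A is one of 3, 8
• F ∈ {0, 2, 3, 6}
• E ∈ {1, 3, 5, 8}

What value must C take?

The 2 variables D and H are confined to {0, 4}, which locks those values in; drop them from B, F.
B has just one choice, so B = 5. Eliminate 5 elsewhere: E.
A, E, G between them cover only {1, 3, 8} — a naked triple. Remove those values from C, F.
So C = 7.

7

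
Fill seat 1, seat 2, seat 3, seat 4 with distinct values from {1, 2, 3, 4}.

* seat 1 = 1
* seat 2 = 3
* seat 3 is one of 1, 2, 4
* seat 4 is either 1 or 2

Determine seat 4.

seat 1 has just one choice, so seat 1 = 1. So seat 3, seat 4 can't be 1.
So seat 4 = 2.

2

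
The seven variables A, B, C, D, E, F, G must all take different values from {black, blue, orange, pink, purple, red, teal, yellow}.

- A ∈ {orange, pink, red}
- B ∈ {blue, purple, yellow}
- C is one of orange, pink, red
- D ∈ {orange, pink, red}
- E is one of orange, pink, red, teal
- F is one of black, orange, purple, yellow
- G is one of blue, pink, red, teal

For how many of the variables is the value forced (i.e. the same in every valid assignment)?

2

The 3 variables A, C, D are confined to {orange, pink, red}, which locks those values in; drop them from E, F, G.
E has just one choice, so E = teal. So G can't be teal.
G has just one choice, so G = blue. So B can't be blue.
Determined: E=teal, G=blue. The other variables each still have more than one consistent value. That makes 2.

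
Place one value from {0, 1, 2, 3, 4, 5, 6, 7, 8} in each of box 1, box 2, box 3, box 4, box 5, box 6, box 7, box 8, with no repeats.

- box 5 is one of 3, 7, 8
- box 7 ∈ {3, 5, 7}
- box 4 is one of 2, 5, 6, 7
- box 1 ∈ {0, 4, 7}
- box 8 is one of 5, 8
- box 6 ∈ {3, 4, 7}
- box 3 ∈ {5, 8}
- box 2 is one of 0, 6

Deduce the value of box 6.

The 8 variables draw from only 8 values {0, 2, 3, 4, 5, 6, 7, 8}, so each is used; only box 4 can be 2, hence box 4 = 2.
Among the 7 still-open variables, 6 fits only box 2 (and all 7 values in {0, 3, 4, 5, 6, 7, 8} must be used), so box 2 = 6.
The 6 still-open variables together cover exactly {0, 3, 4, 5, 7, 8} — 6 values for 6 variables — and 0 appears only in box 1's list, so box 1 = 0.
The 5 still-open variables draw from only 5 values {3, 4, 5, 7, 8}, so each is used; only box 6 can be 4, hence box 6 = 4.

4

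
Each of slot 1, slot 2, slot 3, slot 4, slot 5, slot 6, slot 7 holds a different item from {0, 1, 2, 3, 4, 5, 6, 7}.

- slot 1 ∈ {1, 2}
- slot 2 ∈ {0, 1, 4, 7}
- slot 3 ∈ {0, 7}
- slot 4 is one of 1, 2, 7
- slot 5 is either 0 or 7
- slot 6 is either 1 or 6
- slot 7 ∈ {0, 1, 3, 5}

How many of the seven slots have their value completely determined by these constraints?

slot 3 and slot 5 between them cover only {0, 7} — a naked pair. Remove those values from slot 2, slot 4, slot 7.
slot 1 and slot 4 share exactly the 2 values {1, 2}; by pigeonhole those values go to them, so strike 1, 2 from slot 2, slot 6, slot 7.
slot 2's domain is down to {4}, so slot 2 = 4.
slot 6 has just one choice, so slot 6 = 6.
Determined: slot 2=4, slot 6=6. The other slots each still have more than one consistent value. That makes 2.

2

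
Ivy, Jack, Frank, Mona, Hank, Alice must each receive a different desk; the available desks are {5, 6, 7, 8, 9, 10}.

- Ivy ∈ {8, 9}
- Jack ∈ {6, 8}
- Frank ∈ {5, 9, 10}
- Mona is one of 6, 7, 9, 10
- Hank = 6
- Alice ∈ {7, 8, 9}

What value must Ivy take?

9

Hank's domain is down to {6}, so Hank = 6. Strike 6 from Jack, Mona.
That leaves Jack = 8. So Ivy, Alice can't be 8.
So Ivy = 9.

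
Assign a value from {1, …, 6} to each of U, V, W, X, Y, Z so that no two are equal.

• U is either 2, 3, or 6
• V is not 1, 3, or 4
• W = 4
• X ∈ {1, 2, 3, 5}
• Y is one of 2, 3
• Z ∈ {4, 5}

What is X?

W must be 4 (only option left). So Z can't be 4.
Z has just one choice, so Z = 5. So V, X can't be 5.
Among the 4 still-open variables, 1 fits only X (and all 4 values in {1, 2, 3, 6} must be used), so X = 1.

1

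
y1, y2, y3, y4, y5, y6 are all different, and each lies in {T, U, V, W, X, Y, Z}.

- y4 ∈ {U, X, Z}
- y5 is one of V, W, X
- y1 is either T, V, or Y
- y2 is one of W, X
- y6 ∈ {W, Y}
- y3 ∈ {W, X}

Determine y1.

T

y2 and y3 between them cover only {W, X} — a naked pair. Remove those values from y4, y5, y6.
y5 has just one choice, so y5 = V. Remove V from y1.
y6 has just one choice, so y6 = Y. Remove Y from y1.
So y1 = T.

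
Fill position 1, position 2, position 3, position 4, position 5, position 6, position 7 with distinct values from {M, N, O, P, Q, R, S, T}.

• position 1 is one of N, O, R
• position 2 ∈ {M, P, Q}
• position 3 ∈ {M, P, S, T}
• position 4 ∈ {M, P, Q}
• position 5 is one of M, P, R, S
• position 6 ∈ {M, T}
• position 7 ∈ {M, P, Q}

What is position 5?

position 2, position 4, position 7 share exactly the 3 values {M, P, Q}; by pigeonhole those values go to them, so strike M, P, Q from position 3, position 5, position 6.
position 6 has just one choice, so position 6 = T. Strike T from position 3.
position 3 must be S (only option left). Remove S from position 5.
So position 5 = R.

R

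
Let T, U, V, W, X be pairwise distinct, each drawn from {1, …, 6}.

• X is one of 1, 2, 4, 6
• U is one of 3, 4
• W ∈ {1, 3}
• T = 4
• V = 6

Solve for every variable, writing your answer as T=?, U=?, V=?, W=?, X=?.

T=4, U=3, V=6, W=1, X=2

T's domain is down to {4}, so T = 4. So U, X can't be 4.
U's domain is down to {3}, so U = 3. Remove 3 from W.
V must be 6 (only option left). Remove 6 from X.
W must be 1 (only option left). Strike 1 from X.
X's domain is down to {2}, so X = 2.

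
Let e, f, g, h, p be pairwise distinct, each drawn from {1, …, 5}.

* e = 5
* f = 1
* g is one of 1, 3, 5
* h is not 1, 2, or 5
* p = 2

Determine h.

4

e's domain is down to {5}, so e = 5. Eliminate 5 elsewhere: g.
That leaves f = 1. Strike 1 from g.
g has just one choice, so g = 3. Strike 3 from h.
So h = 4.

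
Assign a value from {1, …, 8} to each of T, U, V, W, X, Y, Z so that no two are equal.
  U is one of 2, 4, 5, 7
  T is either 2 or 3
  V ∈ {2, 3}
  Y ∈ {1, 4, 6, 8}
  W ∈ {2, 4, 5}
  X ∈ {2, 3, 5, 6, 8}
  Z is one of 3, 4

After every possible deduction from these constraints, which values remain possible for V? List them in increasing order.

2, 3

T and V share exactly the 2 values {2, 3}; by pigeonhole those values go to them, so strike 2, 3 from U, W, X, Z.
Z has just one choice, so Z = 4. Eliminate 4 elsewhere: U, W, Y.
W must be 5 (only option left). Eliminate 5 elsewhere: U, X.
U must be 7 (only option left).
No further eliminations apply; V can still be any of 2, 3.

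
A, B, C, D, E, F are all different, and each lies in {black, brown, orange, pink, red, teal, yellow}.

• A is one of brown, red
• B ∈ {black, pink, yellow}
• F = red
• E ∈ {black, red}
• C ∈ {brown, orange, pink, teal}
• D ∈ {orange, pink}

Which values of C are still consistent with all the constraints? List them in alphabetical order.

orange, pink, teal

F has just one choice, so F = red. Strike red from A, E.
A's domain is down to {brown}, so A = brown. Strike brown from C.
E has just one choice, so E = black. So B can't be black.
No further eliminations apply; C can still be any of orange, pink, teal.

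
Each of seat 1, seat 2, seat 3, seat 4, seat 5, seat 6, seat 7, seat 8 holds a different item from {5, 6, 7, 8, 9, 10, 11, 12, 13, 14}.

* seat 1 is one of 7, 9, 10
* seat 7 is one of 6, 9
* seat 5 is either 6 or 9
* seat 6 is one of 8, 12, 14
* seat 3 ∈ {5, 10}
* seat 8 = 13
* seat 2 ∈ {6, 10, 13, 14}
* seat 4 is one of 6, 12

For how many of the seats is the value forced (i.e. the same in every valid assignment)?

seat 8 has just one choice, so seat 8 = 13. Eliminate 13 elsewhere: seat 2.
seat 5 and seat 7 share exactly the 2 values {6, 9}; by pigeonhole those values go to them, so strike 6, 9 from seat 1, seat 2, seat 4.
That leaves seat 4 = 12. Remove 12 from seat 6.
Determined: seat 4=12, seat 8=13. The other seats each still have more than one consistent value. That makes 2.

2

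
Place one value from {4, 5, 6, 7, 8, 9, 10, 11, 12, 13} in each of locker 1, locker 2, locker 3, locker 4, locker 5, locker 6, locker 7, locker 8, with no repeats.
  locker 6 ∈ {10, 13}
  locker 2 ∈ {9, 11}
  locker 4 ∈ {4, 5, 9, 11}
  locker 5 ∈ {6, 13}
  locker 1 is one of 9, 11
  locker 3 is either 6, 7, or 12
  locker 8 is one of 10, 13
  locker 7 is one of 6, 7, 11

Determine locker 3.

locker 1 and locker 2 between them cover only {9, 11} — a naked pair. Remove those values from locker 4, locker 7.
The 2 variables locker 6 and locker 8 are confined to {10, 13}, which locks those values in; drop them from locker 5.
That leaves locker 5 = 6. Remove 6 from locker 3, locker 7.
That leaves locker 7 = 7. So locker 3 can't be 7.
So locker 3 = 12.

12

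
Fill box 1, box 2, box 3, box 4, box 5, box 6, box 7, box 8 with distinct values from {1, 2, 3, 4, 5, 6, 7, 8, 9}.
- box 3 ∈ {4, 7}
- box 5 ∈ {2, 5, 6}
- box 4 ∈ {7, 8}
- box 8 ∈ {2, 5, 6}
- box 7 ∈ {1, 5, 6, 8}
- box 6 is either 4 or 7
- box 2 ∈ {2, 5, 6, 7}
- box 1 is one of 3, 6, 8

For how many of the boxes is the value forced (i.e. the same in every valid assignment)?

Among the 8 variables, 1 fits only box 7 (and all 8 values in {1, 2, 3, 4, 5, 6, 7, 8} must be used), so box 7 = 1.
Among the 7 still-open variables, 3 fits only box 1 (and all 7 values in {2, 3, 4, 5, 6, 7, 8} must be used), so box 1 = 3.
The 6 still-open variables draw from only 6 values {2, 4, 5, 6, 7, 8}, so each is used; only box 4 can be 8, hence box 4 = 8.
The 2 variables box 3 and box 6 are confined to {4, 7}, which locks those values in; drop them from box 2.
Determined: box 1=3, box 4=8, box 7=1. The other boxes each still have more than one consistent value. That makes 3.

3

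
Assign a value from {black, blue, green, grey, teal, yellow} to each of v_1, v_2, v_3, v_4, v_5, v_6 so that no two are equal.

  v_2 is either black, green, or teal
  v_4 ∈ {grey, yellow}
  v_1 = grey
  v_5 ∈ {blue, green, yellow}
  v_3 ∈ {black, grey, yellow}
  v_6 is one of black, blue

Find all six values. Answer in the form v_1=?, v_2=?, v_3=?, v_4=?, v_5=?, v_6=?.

v_1's domain is down to {grey}, so v_1 = grey. Strike grey from v_3, v_4.
v_4 must be yellow (only option left). Eliminate yellow elsewhere: v_3, v_5.
v_3 must be black (only option left). Remove black from v_2, v_6.
v_6 must be blue (only option left). Eliminate blue elsewhere: v_5.
v_5 must be green (only option left). So v_2 can't be green.
That leaves v_2 = teal.

v_1=grey, v_2=teal, v_3=black, v_4=yellow, v_5=green, v_6=blue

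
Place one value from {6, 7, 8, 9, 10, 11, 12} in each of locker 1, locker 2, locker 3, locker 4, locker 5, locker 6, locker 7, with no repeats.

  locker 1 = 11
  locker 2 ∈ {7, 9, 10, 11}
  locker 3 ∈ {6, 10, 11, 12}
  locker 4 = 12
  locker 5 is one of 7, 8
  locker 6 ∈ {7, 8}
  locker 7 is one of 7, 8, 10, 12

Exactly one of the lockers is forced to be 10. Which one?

locker 7

locker 1's domain is down to {11}, so locker 1 = 11. So locker 2, locker 3 can't be 11.
locker 4 has just one choice, so locker 4 = 12. So locker 3, locker 7 can't be 12.
The 5 still-open variables together cover exactly {6, 7, 8, 9, 10} — 5 values for 5 variables — and 6 appears only in locker 3's list, so locker 3 = 6.
The 4 still-open variables together cover exactly {7, 8, 9, 10} — 4 values for 4 variables — and 9 appears only in locker 2's list, so locker 2 = 9.
The 3 still-open variables draw from only 3 values {7, 8, 10}, so each is used; only locker 7 can be 10, hence locker 7 = 10.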